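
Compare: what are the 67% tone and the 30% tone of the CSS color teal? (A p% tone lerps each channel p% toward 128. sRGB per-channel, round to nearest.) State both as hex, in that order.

CSS teal is rgb(0, 128, 128).
67% tone:
  R: 0 + 0.67×(128−0) = 0 + 85.76 = 85.76 → 86
  G: 128 + 0.67×(128−128) = 128 + 0 = 128 → 128
  B: 128 + 0.67×(128−128) = 128 + 0 = 128 → 128
  → #568080
30% tone:
  R: 0 + 0.3×(128−0) = 0 + 38.4 = 38.4 → 38
  G: 128 + 0 = 128 → 128
  B: 128 + 0 = 128 → 128
  → #268080

#568080, #268080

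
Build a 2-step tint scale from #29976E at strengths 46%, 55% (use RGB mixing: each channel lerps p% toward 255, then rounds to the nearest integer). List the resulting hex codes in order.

#8BC7B1, #9FD0BE

#29976E is rgb(41, 151, 110).
46%: (41 + 98.44 = 139.44→139, 151 + 47.84 = 198.84→199, 110 + 66.7 = 176.7→177) → #8BC7B1
55%: (41 + 117.7 = 158.7→159, 151 + 57.2 = 208.2→208, 110 + 79.75 = 189.75→190) → #9FD0BE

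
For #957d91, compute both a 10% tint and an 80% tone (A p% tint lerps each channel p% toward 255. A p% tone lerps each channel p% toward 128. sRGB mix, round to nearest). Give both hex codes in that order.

#957d91 is rgb(149, 125, 145).
10% tint:
  R: 149 + 10.6 = 159.6 → 160
  G: 125 + 0.1×(255−125) = 125 + 13 = 138 → 138
  B: 145 + 0.1×(255−145) = 145 + 11 = 156 → 156
  → #a08a9c
80% tone:
  R: 149 + 0.8×(128−149) = 149 − 16.8 = 132.2 → 132
  G: 125 + 2.4 = 127.4 → 127
  B: 145 + 0.8×(128−145) = 145 − 13.6 = 131.4 → 131
  → #847f83

#a08a9c, #847f83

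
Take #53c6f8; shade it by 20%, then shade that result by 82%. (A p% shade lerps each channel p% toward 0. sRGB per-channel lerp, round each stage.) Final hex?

#53c6f8 is rgb(83, 198, 248).
Lerp each channel 20% toward 0:
  R: 83 − 16.6 = 66.4 → 66
  G: 198 + 0.2×(0−198) = 198 − 39.6 = 158.4 → 158
  B: 248 − 49.6 = 198.4 → 198
After the shade: rgb(66, 158, 198) = #429ec6.
Lerp each channel 82% toward 0:
  R: 66 + 0.82×(0−66) = 66 − 54.12 = 11.88 → 12
  G: 158 + 0.82×(0−158) = 158 − 129.56 = 28.44 → 28
  B: 198 + 0.82×(0−198) = 198 − 162.36 = 35.64 → 36
rgb(12, 28, 36) = #0c1c24.

#0c1c24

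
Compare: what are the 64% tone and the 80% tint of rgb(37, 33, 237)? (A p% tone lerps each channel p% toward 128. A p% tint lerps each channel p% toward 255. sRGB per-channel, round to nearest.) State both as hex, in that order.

#5F5EA7, #D3D3FB

64% tone:
  R: 37 + 0.64×(128−37) = 37 + 58.24 = 95.24 → 95
  G: 33 + 60.8 = 93.8 → 94
  B: 237 + 0.64×(128−237) = 237 − 69.76 = 167.24 → 167
  → #5F5EA7
80% tint:
  R: 37 + 174.4 = 211.4 → 211
  G: 33 + 177.6 = 210.6 → 211
  B: 237 + 0.8×(255−237) = 237 + 14.4 = 251.4 → 251
  → #D3D3FB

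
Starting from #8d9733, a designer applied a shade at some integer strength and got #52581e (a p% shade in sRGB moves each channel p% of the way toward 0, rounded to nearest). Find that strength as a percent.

42%

#8d9733 is rgb(141, 151, 51); #52581e is rgb(82, 88, 30).
On the G channel (widest range): 88 ≈ 151 + (p/100)(0 − 151), so p ≈ 100×(88 − 151)/(0 − 151) = -6300/-151 = 41.72.
p = 42 reproduces all three channels after rounding.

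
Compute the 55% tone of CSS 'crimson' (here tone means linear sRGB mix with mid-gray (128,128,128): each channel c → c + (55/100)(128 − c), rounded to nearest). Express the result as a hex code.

CSS crimson is rgb(220, 20, 60).
A 55% tone moves each channel 55% toward 128:
  R: 220 + 0.55×(128−220) = 220 − 50.6 = 169.4 → 169
  G: 20 + 59.4 = 79.4 → 79
  B: 60 + 37.4 = 97.4 → 97
rgb(169, 79, 97) = #a94f61.

#a94f61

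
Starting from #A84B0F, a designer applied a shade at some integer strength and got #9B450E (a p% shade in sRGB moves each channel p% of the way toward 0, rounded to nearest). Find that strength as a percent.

#A84B0F is rgb(168, 75, 15); #9B450E is rgb(155, 69, 14).
On the R channel (widest range): 155 ≈ 168 + (p/100)(0 − 168), so p ≈ 100×(155 − 168)/(0 − 168) = -1300/-168 = 7.74.
p = 8 reproduces all three channels after rounding.

8%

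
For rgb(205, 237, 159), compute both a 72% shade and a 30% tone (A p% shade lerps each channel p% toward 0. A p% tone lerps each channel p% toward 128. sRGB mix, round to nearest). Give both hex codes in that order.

#39422D, #B6CC96

72% shade:
  R: 205 + 0.72×(0−205) = 205 − 147.6 = 57.4 → 57
  G: 237 − 170.64 = 66.36 → 66
  B: 159 − 114.48 = 44.52 → 45
  → #39422D
30% tone:
  R: 205 + 0.3×(128−205) = 205 − 23.1 = 181.9 → 182
  G: 237 − 32.7 = 204.3 → 204
  B: 159 − 9.3 = 149.7 → 150
  → #B6CC96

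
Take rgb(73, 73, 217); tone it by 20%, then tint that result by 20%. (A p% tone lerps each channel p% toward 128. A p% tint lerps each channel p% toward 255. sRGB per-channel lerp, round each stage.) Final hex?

A 20% tone moves each channel 20% toward 128:
  R: 73 + 0.2×(128−73) = 73 + 11 = 84 → 84
  G: 73 + 0.2×(128−73) = 73 + 11 = 84 → 84
  B: 217 + 0.2×(128−217) = 217 − 17.8 = 199.2 → 199
After the tone: rgb(84, 84, 199) = #5454c7.
A 20% tint moves each channel 20% toward 255:
  R: 84 + 34.2 = 118.2 → 118
  G: 84 + 0.2×(255−84) = 84 + 34.2 = 118.2 → 118
  B: 199 + 0.2×(255−199) = 199 + 11.2 = 210.2 → 210
rgb(118, 118, 210) = #7676d2.

#7676d2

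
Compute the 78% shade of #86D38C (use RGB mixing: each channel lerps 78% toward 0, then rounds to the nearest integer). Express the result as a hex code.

#1D2E1F

#86D38C is rgb(134, 211, 140).
A 78% shade moves each channel 78% toward 0:
  R: 134 + 0.78×(0−134) = 134 − 104.52 = 29.48 → 29
  G: 211 − 164.58 = 46.42 → 46
  B: 140 − 109.2 = 30.8 → 31
rgb(29, 46, 31) = #1D2E1F.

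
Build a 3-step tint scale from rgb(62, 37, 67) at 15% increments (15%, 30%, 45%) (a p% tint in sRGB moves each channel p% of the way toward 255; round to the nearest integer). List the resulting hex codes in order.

#5b465f, #78667b, #958798

15%: (62 + 28.95 = 90.95→91, 37 + 32.7 = 69.7→70, 67 + 28.2 = 95.2→95) → #5b465f
30%: (62 + 57.9 = 119.9→120, 37 + 65.4 = 102.4→102, 67 + 56.4 = 123.4→123) → #78667b
45%: (62 + 86.85 = 148.85→149, 37 + 98.1 = 135.1→135, 67 + 84.6 = 151.6→152) → #958798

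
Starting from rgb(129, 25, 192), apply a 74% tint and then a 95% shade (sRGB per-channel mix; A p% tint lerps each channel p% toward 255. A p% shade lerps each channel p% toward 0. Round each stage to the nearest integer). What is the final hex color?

#0B0A0C

Lerp each channel 74% toward 255:
  R: 129 + 0.74×(255−129) = 129 + 93.24 = 222.24 → 222
  G: 25 + 170.2 = 195.2 → 195
  B: 192 + 46.62 = 238.62 → 239
After the tint: rgb(222, 195, 239) = #DEC3EF.
A 95% shade moves each channel 95% toward 0:
  R: 222 − 210.9 = 11.1 → 11
  G: 195 − 185.25 = 9.75 → 10
  B: 239 + 0.95×(0−239) = 239 − 227.05 = 11.95 → 12
rgb(11, 10, 12) = #0B0A0C.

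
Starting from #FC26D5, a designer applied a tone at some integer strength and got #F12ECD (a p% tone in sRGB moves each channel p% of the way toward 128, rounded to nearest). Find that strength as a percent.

9%

#FC26D5 is rgb(252, 38, 213); #F12ECD is rgb(241, 46, 205).
On the R channel (widest range): 241 ≈ 252 + (p/100)(128 − 252), so p ≈ 100×(241 − 252)/(128 − 252) = -1100/-124 = 8.87.
p = 9 reproduces all three channels after rounding.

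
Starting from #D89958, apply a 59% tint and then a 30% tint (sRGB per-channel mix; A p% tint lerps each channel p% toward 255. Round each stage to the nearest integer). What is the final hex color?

#D89958 is rgb(216, 153, 88).
A 59% tint moves each channel 59% toward 255:
  R: 216 + 0.59×(255−216) = 216 + 23.01 = 239.01 → 239
  G: 153 + 0.59×(255−153) = 153 + 60.18 = 213.18 → 213
  B: 88 + 98.53 = 186.53 → 187
After the tint: rgb(239, 213, 187) = #EFD5BB.
A 30% tint moves each channel 30% toward 255:
  R: 239 + 0.3×(255−239) = 239 + 4.8 = 243.8 → 244
  G: 213 + 0.3×(255−213) = 213 + 12.6 = 225.6 → 226
  B: 187 + 0.3×(255−187) = 187 + 20.4 = 207.4 → 207
rgb(244, 226, 207) = #F4E2CF.

#F4E2CF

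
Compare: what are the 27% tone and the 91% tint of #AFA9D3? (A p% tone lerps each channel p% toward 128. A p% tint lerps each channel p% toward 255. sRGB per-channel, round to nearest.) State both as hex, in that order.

#AFA9D3 is rgb(175, 169, 211).
27% tone:
  R: 175 + 0.27×(128−175) = 175 − 12.69 = 162.31 → 162
  G: 169 + 0.27×(128−169) = 169 − 11.07 = 157.93 → 158
  B: 211 − 22.41 = 188.59 → 189
  → #A29EBD
91% tint:
  R: 175 + 72.8 = 247.8 → 248
  G: 169 + 0.91×(255−169) = 169 + 78.26 = 247.26 → 247
  B: 211 + 0.91×(255−211) = 211 + 40.04 = 251.04 → 251
  → #F8F7FB

#A29EBD, #F8F7FB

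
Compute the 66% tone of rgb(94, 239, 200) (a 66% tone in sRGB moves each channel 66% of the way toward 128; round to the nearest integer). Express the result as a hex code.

#74a698

Per channel, c → c + 0.66(128 − c):
  R: 94 + 0.66×(128−94) = 94 + 22.44 = 116.44 → 116
  G: 239 + 0.66×(128−239) = 239 − 73.26 = 165.74 → 166
  B: 200 + 0.66×(128−200) = 200 − 47.52 = 152.48 → 152
rgb(116, 166, 152) = #74a698.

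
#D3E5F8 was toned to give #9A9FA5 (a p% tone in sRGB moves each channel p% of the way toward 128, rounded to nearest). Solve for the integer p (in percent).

69%

#D3E5F8 is rgb(211, 229, 248); #9A9FA5 is rgb(154, 159, 165).
On the B channel (widest range): 165 ≈ 248 + (p/100)(128 − 248), so p ≈ 100×(165 − 248)/(128 − 248) = -8300/-120 = 69.17.
p = 69 reproduces all three channels after rounding.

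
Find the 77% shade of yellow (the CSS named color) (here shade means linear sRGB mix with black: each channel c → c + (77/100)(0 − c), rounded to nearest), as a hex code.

CSS yellow is rgb(255, 255, 0).
A 77% shade moves each channel 77% toward 0:
  R: 255 − 196.35 = 58.65 → 59
  G: 255 + 0.77×(0−255) = 255 − 196.35 = 58.65 → 59
  B: 0 + 0 = 0 → 0
rgb(59, 59, 0) = #3B3B00.

#3B3B00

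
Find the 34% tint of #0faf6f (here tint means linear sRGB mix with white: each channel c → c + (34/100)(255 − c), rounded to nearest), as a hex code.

#0faf6f is rgb(15, 175, 111).
A 34% tint moves each channel 34% toward 255:
  R: 15 + 81.6 = 96.6 → 97
  G: 175 + 0.34×(255−175) = 175 + 27.2 = 202.2 → 202
  B: 111 + 0.34×(255−111) = 111 + 48.96 = 159.96 → 160
rgb(97, 202, 160) = #61caa0.

#61caa0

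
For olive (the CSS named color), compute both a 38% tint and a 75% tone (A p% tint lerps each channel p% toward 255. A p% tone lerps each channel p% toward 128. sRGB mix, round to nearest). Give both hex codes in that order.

CSS olive is rgb(128, 128, 0).
38% tint:
  R: 128 + 0.38×(255−128) = 128 + 48.26 = 176.26 → 176
  G: 128 + 0.38×(255−128) = 128 + 48.26 = 176.26 → 176
  B: 0 + 0.38×(255−0) = 0 + 96.9 = 96.9 → 97
  → #B0B061
75% tone:
  R: 128 + 0.75×(128−128) = 128 + 0 = 128 → 128
  G: 128 + 0 = 128 → 128
  B: 0 + 96 = 96 → 96
  → #808060

#B0B061, #808060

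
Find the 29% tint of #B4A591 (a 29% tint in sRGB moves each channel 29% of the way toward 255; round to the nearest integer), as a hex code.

#CABFB1

#B4A591 is rgb(180, 165, 145).
Per channel, c → c + 0.29(255 − c):
  R: 180 + 0.29×(255−180) = 180 + 21.75 = 201.75 → 202
  G: 165 + 0.29×(255−165) = 165 + 26.1 = 191.1 → 191
  B: 145 + 31.9 = 176.9 → 177
rgb(202, 191, 177) = #CABFB1.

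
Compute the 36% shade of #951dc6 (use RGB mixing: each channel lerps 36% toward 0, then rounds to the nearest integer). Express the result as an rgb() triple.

rgb(95, 19, 127)

#951dc6 is rgb(149, 29, 198).
Per channel, c → c + 0.36(0 − c):
  R: 149 + 0.36×(0−149) = 149 − 53.64 = 95.36 → 95
  G: 29 − 10.44 = 18.56 → 19
  B: 198 + 0.36×(0−198) = 198 − 71.28 = 126.72 → 127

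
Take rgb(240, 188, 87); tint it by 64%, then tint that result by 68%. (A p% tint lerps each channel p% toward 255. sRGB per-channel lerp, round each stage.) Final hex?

Lerp each channel 64% toward 255:
  R: 240 + 9.6 = 249.6 → 250
  G: 188 + 0.64×(255−188) = 188 + 42.88 = 230.88 → 231
  B: 87 + 0.64×(255−87) = 87 + 107.52 = 194.52 → 195
After the tint: rgb(250, 231, 195) = #FAE7C3.
A 68% tint moves each channel 68% toward 255:
  R: 250 + 0.68×(255−250) = 250 + 3.4 = 253.4 → 253
  G: 231 + 0.68×(255−231) = 231 + 16.32 = 247.32 → 247
  B: 195 + 40.8 = 235.8 → 236
rgb(253, 247, 236) = #FDF7EC.

#FDF7EC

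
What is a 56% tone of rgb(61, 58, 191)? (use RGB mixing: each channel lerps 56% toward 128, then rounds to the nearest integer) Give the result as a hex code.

#63619c

A 56% tone moves each channel 56% toward 128:
  R: 61 + 0.56×(128−61) = 61 + 37.52 = 98.52 → 99
  G: 58 + 0.56×(128−58) = 58 + 39.2 = 97.2 → 97
  B: 191 − 35.28 = 155.72 → 156
rgb(99, 97, 156) = #63619c.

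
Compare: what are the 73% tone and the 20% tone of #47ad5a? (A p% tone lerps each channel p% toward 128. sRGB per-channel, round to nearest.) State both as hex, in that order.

#47ad5a is rgb(71, 173, 90).
73% tone:
  R: 71 + 0.73×(128−71) = 71 + 41.61 = 112.61 → 113
  G: 173 + 0.73×(128−173) = 173 − 32.85 = 140.15 → 140
  B: 90 + 0.73×(128−90) = 90 + 27.74 = 117.74 → 118
  → #718c76
20% tone:
  R: 71 + 0.2×(128−71) = 71 + 11.4 = 82.4 → 82
  G: 173 − 9 = 164 → 164
  B: 90 + 0.2×(128−90) = 90 + 7.6 = 97.6 → 98
  → #52a462

#718c76, #52a462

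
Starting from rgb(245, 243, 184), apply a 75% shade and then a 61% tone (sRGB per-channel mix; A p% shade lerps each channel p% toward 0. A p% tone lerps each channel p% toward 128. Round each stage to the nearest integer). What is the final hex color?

A 75% shade moves each channel 75% toward 0:
  R: 245 − 183.75 = 61.25 → 61
  G: 243 − 182.25 = 60.75 → 61
  B: 184 + 0.75×(0−184) = 184 − 138 = 46 → 46
After the shade: rgb(61, 61, 46) = #3D3D2E.
Lerp each channel 61% toward 128:
  R: 61 + 40.87 = 101.87 → 102
  G: 61 + 0.61×(128−61) = 61 + 40.87 = 101.87 → 102
  B: 46 + 0.61×(128−46) = 46 + 50.02 = 96.02 → 96
rgb(102, 102, 96) = #666660.

#666660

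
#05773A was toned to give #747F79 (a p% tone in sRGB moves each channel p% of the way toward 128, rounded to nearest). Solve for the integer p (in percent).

#05773A is rgb(5, 119, 58); #747F79 is rgb(116, 127, 121).
On the R channel (widest range): 116 ≈ 5 + (p/100)(128 − 5), so p ≈ 100×(116 − 5)/(128 − 5) = 11100/123 = 90.24.
p = 90 reproduces all three channels after rounding.

90%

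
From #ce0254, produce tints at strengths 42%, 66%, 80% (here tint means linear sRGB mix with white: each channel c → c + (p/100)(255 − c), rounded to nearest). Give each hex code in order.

#e36c9c, #eea9c5, #f5ccdd

#ce0254 is rgb(206, 2, 84).
42%: (206 + 20.58 = 226.58→227, 2 + 106.26 = 108.26→108, 84 + 71.82 = 155.82→156) → #e36c9c
66%: (206 + 32.34 = 238.34→238, 2 + 166.98 = 168.98→169, 84 + 112.86 = 196.86→197) → #eea9c5
80%: (206 + 39.2 = 245.2→245, 2 + 202.4 = 204.4→204, 84 + 136.8 = 220.8→221) → #f5ccdd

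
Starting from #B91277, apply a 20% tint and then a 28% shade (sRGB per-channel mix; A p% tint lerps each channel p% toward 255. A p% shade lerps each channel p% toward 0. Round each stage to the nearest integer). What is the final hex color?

#8F2F69

#B91277 is rgb(185, 18, 119).
A 20% tint moves each channel 20% toward 255:
  R: 185 + 0.2×(255−185) = 185 + 14 = 199 → 199
  G: 18 + 0.2×(255−18) = 18 + 47.4 = 65.4 → 65
  B: 119 + 27.2 = 146.2 → 146
After the tint: rgb(199, 65, 146) = #C74192.
Lerp each channel 28% toward 0:
  R: 199 + 0.28×(0−199) = 199 − 55.72 = 143.28 → 143
  G: 65 − 18.2 = 46.8 → 47
  B: 146 − 40.88 = 105.12 → 105
rgb(143, 47, 105) = #8F2F69.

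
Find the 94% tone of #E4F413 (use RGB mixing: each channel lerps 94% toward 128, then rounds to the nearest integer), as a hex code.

#E4F413 is rgb(228, 244, 19).
A 94% tone moves each channel 94% toward 128:
  R: 228 + 0.94×(128−228) = 228 − 94 = 134 → 134
  G: 244 + 0.94×(128−244) = 244 − 109.04 = 134.96 → 135
  B: 19 + 102.46 = 121.46 → 121
rgb(134, 135, 121) = #868779.

#868779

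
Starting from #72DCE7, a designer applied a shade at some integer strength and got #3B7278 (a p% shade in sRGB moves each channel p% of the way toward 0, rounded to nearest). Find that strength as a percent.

48%

#72DCE7 is rgb(114, 220, 231); #3B7278 is rgb(59, 114, 120).
On the B channel (widest range): 120 ≈ 231 + (p/100)(0 − 231), so p ≈ 100×(120 − 231)/(0 − 231) = -11100/-231 = 48.05.
p = 48 reproduces all three channels after rounding.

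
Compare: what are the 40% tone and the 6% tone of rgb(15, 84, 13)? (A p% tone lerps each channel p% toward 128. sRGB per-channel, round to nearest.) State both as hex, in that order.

40% tone:
  R: 15 + 45.2 = 60.2 → 60
  G: 84 + 0.4×(128−84) = 84 + 17.6 = 101.6 → 102
  B: 13 + 46 = 59 → 59
  → #3c663b
6% tone:
  R: 15 + 0.06×(128−15) = 15 + 6.78 = 21.78 → 22
  G: 84 + 0.06×(128−84) = 84 + 2.64 = 86.64 → 87
  B: 13 + 6.9 = 19.9 → 20
  → #165714

#3c663b, #165714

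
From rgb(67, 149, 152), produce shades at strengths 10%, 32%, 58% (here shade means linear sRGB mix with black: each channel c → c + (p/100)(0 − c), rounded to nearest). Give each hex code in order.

#3C8689, #2E6567, #1C3F40

10%: (67 − 6.7 = 60.3→60, 149 − 14.9 = 134.1→134, 152 − 15.2 = 136.8→137) → #3C8689
32%: (67 − 21.44 = 45.56→46, 149 − 47.68 = 101.32→101, 152 − 48.64 = 103.36→103) → #2E6567
58%: (67 − 38.86 = 28.14→28, 149 − 86.42 = 62.58→63, 152 − 88.16 = 63.84→64) → #1C3F40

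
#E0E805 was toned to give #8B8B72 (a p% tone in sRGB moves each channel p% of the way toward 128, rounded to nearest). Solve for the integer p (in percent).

89%

#E0E805 is rgb(224, 232, 5); #8B8B72 is rgb(139, 139, 114).
On the B channel (widest range): 114 ≈ 5 + (p/100)(128 − 5), so p ≈ 100×(114 − 5)/(128 − 5) = 10900/123 = 88.62.
p = 89 reproduces all three channels after rounding.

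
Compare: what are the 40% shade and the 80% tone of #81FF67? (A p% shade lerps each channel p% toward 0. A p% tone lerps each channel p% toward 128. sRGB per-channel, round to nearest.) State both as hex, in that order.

#4D993E, #80997B

#81FF67 is rgb(129, 255, 103).
40% shade:
  R: 129 − 51.6 = 77.4 → 77
  G: 255 + 0.4×(0−255) = 255 − 102 = 153 → 153
  B: 103 − 41.2 = 61.8 → 62
  → #4D993E
80% tone:
  R: 129 − 0.8 = 128.2 → 128
  G: 255 + 0.8×(128−255) = 255 − 101.6 = 153.4 → 153
  B: 103 + 20 = 123 → 123
  → #80997B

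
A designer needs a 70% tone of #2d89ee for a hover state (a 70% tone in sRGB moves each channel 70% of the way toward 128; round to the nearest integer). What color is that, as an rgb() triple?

rgb(103, 131, 161)

#2d89ee is rgb(45, 137, 238).
Lerp each channel 70% toward 128:
  R: 45 + 0.7×(128−45) = 45 + 58.1 = 103.1 → 103
  G: 137 + 0.7×(128−137) = 137 − 6.3 = 130.7 → 131
  B: 238 − 77 = 161 → 161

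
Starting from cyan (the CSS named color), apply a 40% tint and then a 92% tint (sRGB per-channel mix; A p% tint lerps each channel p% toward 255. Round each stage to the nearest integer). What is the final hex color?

CSS cyan is rgb(0, 255, 255).
Lerp each channel 40% toward 255:
  R: 0 + 102 = 102 → 102
  G: 255 + 0 = 255 → 255
  B: 255 + 0.4×(255−255) = 255 + 0 = 255 → 255
After the tint: rgb(102, 255, 255) = #66FFFF.
Per channel, c → c + 0.92(255 − c):
  R: 102 + 0.92×(255−102) = 102 + 140.76 = 242.76 → 243
  G: 255 + 0.92×(255−255) = 255 + 0 = 255 → 255
  B: 255 + 0 = 255 → 255
rgb(243, 255, 255) = #F3FFFF.

#F3FFFF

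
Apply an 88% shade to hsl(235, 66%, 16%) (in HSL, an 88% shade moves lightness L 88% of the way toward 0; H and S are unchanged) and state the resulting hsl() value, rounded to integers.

hsl(235, 66%, 2%)

L moves 88% from 16 toward 0: 16 − 14.08 = 1.92 → 2.
H and S are unchanged.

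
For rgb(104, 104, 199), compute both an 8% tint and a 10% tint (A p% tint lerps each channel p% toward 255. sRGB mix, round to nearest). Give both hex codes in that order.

#7474CB, #7777CD

8% tint:
  R: 104 + 12.08 = 116.08 → 116
  G: 104 + 0.08×(255−104) = 104 + 12.08 = 116.08 → 116
  B: 199 + 0.08×(255−199) = 199 + 4.48 = 203.48 → 203
  → #7474CB
10% tint:
  R: 104 + 0.1×(255−104) = 104 + 15.1 = 119.1 → 119
  G: 104 + 0.1×(255−104) = 104 + 15.1 = 119.1 → 119
  B: 199 + 0.1×(255−199) = 199 + 5.6 = 204.6 → 205
  → #7777CD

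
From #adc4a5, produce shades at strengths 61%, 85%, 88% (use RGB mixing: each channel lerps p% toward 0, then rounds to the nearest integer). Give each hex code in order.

#adc4a5 is rgb(173, 196, 165).
61%: (173 − 105.53 = 67.47→67, 196 − 119.56 = 76.44→76, 165 − 100.65 = 64.35→64) → #434c40
85%: (173 − 147.05 = 25.95→26, 196 − 166.6 = 29.4→29, 165 − 140.25 = 24.75→25) → #1a1d19
88%: (173 − 152.24 = 20.76→21, 196 − 172.48 = 23.52→24, 165 − 145.2 = 19.8→20) → #151814

#434c40, #1a1d19, #151814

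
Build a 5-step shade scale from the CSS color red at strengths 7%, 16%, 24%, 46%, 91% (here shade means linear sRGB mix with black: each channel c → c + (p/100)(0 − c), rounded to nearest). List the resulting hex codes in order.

#ED0000, #D60000, #C20000, #8A0000, #170000

CSS red is rgb(255, 0, 0).
7%: (255 − 17.85 = 237.15→237, 0→0, 0→0) → #ED0000
16%: (255 − 40.8 = 214.2→214, 0→0, 0→0) → #D60000
24%: (255 − 61.2 = 193.8→194, 0→0, 0→0) → #C20000
46%: (255 − 117.3 = 137.7→138, 0→0, 0→0) → #8A0000
91%: (255 − 232.05 = 22.95→23, 0→0, 0→0) → #170000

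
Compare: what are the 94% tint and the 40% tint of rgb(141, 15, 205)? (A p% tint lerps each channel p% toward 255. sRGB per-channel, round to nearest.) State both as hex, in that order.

94% tint:
  R: 141 + 107.16 = 248.16 → 248
  G: 15 + 225.6 = 240.6 → 241
  B: 205 + 0.94×(255−205) = 205 + 47 = 252 → 252
  → #f8f1fc
40% tint:
  R: 141 + 45.6 = 186.6 → 187
  G: 15 + 0.4×(255−15) = 15 + 96 = 111 → 111
  B: 205 + 0.4×(255−205) = 205 + 20 = 225 → 225
  → #bb6fe1

#f8f1fc, #bb6fe1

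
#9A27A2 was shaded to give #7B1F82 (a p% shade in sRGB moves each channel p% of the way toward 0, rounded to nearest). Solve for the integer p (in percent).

20%

#9A27A2 is rgb(154, 39, 162); #7B1F82 is rgb(123, 31, 130).
On the B channel (widest range): 130 ≈ 162 + (p/100)(0 − 162), so p ≈ 100×(130 − 162)/(0 − 162) = -3200/-162 = 19.75.
p = 20 reproduces all three channels after rounding.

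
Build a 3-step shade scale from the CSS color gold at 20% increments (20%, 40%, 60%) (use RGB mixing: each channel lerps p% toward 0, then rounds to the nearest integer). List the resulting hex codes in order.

CSS gold is rgb(255, 215, 0).
20%: (255 − 51 = 204→204, 215 − 43 = 172→172, 0→0) → #CCAC00
40%: (255 − 102 = 153→153, 215 − 86 = 129→129, 0→0) → #998100
60%: (255 − 153 = 102→102, 215 − 129 = 86→86, 0→0) → #665600

#CCAC00, #998100, #665600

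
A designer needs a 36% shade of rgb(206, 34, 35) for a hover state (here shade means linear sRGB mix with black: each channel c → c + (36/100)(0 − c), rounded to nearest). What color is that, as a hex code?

#841616

Lerp each channel 36% toward 0:
  R: 206 − 74.16 = 131.84 → 132
  G: 34 + 0.36×(0−34) = 34 − 12.24 = 21.76 → 22
  B: 35 + 0.36×(0−35) = 35 − 12.6 = 22.4 → 22
rgb(132, 22, 22) = #841616.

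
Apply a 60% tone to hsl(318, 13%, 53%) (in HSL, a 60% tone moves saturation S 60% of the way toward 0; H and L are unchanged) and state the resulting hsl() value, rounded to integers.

hsl(318, 5%, 53%)

S moves 60% from 13 toward 0: 13 − 7.8 = 5.2 → 5.
H and L are unchanged.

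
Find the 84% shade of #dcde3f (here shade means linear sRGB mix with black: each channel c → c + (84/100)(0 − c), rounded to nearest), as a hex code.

#23240a

#dcde3f is rgb(220, 222, 63).
An 84% shade moves each channel 84% toward 0:
  R: 220 − 184.8 = 35.2 → 35
  G: 222 + 0.84×(0−222) = 222 − 186.48 = 35.52 → 36
  B: 63 + 0.84×(0−63) = 63 − 52.92 = 10.08 → 10
rgb(35, 36, 10) = #23240a.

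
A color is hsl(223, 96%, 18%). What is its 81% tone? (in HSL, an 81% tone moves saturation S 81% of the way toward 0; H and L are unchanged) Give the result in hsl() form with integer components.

hsl(223, 18%, 18%)

S moves 81% from 96 toward 0: 96 − 77.76 = 18.24 → 18.
H and L are unchanged.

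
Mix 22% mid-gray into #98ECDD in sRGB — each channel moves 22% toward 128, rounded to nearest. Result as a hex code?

#93D4C9

#98ECDD is rgb(152, 236, 221).
A 22% tone moves each channel 22% toward 128:
  R: 152 + 0.22×(128−152) = 152 − 5.28 = 146.72 → 147
  G: 236 − 23.76 = 212.24 → 212
  B: 221 + 0.22×(128−221) = 221 − 20.46 = 200.54 → 201
rgb(147, 212, 201) = #93D4C9.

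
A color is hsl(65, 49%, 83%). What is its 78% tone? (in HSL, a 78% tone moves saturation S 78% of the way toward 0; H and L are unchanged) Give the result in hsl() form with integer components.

hsl(65, 11%, 83%)

S moves 78% from 49 toward 0: 49 − 38.22 = 10.78 → 11.
H and L are unchanged.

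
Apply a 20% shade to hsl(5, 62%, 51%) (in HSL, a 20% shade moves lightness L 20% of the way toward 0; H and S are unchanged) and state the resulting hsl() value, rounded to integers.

L moves 20% from 51 toward 0: 51 − 10.2 = 40.8 → 41.
H and S are unchanged.

hsl(5, 62%, 41%)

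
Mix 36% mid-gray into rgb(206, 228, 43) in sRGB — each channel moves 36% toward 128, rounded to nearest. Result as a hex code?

#B2C04A

A 36% tone moves each channel 36% toward 128:
  R: 206 + 0.36×(128−206) = 206 − 28.08 = 177.92 → 178
  G: 228 + 0.36×(128−228) = 228 − 36 = 192 → 192
  B: 43 + 30.6 = 73.6 → 74
rgb(178, 192, 74) = #B2C04A.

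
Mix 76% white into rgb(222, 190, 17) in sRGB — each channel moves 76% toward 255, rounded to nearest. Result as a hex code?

A 76% tint moves each channel 76% toward 255:
  R: 222 + 25.08 = 247.08 → 247
  G: 190 + 0.76×(255−190) = 190 + 49.4 = 239.4 → 239
  B: 17 + 180.88 = 197.88 → 198
rgb(247, 239, 198) = #F7EFC6.

#F7EFC6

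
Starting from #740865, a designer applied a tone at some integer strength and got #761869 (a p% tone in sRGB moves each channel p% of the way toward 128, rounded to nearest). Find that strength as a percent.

#740865 is rgb(116, 8, 101); #761869 is rgb(118, 24, 105).
On the G channel (widest range): 24 ≈ 8 + (p/100)(128 − 8), so p ≈ 100×(24 − 8)/(128 − 8) = 1600/120 = 13.33.
p = 13 reproduces all three channels after rounding.

13%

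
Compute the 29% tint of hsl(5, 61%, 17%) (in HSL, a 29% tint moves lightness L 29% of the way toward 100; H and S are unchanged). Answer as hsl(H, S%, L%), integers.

L moves 29% from 17 toward 100: 17 + 24.07 = 41.07 → 41.
H and S are unchanged.

hsl(5, 61%, 41%)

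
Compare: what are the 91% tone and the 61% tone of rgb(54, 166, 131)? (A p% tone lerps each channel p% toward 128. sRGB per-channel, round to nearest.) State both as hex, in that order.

91% tone:
  R: 54 + 0.91×(128−54) = 54 + 67.34 = 121.34 → 121
  G: 166 − 34.58 = 131.42 → 131
  B: 131 + 0.91×(128−131) = 131 − 2.73 = 128.27 → 128
  → #798380
61% tone:
  R: 54 + 45.14 = 99.14 → 99
  G: 166 + 0.61×(128−166) = 166 − 23.18 = 142.82 → 143
  B: 131 + 0.61×(128−131) = 131 − 1.83 = 129.17 → 129
  → #638f81

#798380, #638f81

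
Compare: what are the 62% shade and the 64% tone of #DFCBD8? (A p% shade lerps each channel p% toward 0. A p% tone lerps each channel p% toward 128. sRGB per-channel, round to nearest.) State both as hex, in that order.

#554D52, #A29BA0

#DFCBD8 is rgb(223, 203, 216).
62% shade:
  R: 223 + 0.62×(0−223) = 223 − 138.26 = 84.74 → 85
  G: 203 − 125.86 = 77.14 → 77
  B: 216 + 0.62×(0−216) = 216 − 133.92 = 82.08 → 82
  → #554D52
64% tone:
  R: 223 + 0.64×(128−223) = 223 − 60.8 = 162.2 → 162
  G: 203 + 0.64×(128−203) = 203 − 48 = 155 → 155
  B: 216 − 56.32 = 159.68 → 160
  → #A29BA0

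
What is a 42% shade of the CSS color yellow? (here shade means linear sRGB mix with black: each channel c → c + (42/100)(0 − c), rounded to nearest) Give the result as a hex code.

#949400

CSS yellow is rgb(255, 255, 0).
Lerp each channel 42% toward 0:
  R: 255 − 107.1 = 147.9 → 148
  G: 255 − 107.1 = 147.9 → 148
  B: 0 + 0.42×(0−0) = 0 + 0 = 0 → 0
rgb(148, 148, 0) = #949400.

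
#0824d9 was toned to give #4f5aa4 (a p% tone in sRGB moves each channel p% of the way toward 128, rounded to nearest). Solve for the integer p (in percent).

#0824d9 is rgb(8, 36, 217); #4f5aa4 is rgb(79, 90, 164).
On the R channel (widest range): 79 ≈ 8 + (p/100)(128 − 8), so p ≈ 100×(79 − 8)/(128 − 8) = 7100/120 = 59.17.
p = 59 reproduces all three channels after rounding.

59%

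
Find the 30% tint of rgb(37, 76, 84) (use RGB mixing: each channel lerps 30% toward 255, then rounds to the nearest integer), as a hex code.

A 30% tint moves each channel 30% toward 255:
  R: 37 + 0.3×(255−37) = 37 + 65.4 = 102.4 → 102
  G: 76 + 0.3×(255−76) = 76 + 53.7 = 129.7 → 130
  B: 84 + 51.3 = 135.3 → 135
rgb(102, 130, 135) = #668287.

#668287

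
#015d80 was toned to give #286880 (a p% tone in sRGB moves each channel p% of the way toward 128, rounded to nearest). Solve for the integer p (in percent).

31%

#015d80 is rgb(1, 93, 128); #286880 is rgb(40, 104, 128).
On the R channel (widest range): 40 ≈ 1 + (p/100)(128 − 1), so p ≈ 100×(40 − 1)/(128 − 1) = 3900/127 = 30.71.
p = 31 reproduces all three channels after rounding.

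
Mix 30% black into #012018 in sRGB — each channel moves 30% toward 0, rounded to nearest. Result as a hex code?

#012018 is rgb(1, 32, 24).
A 30% shade moves each channel 30% toward 0:
  R: 1 − 0.3 = 0.7 → 1
  G: 32 + 0.3×(0−32) = 32 − 9.6 = 22.4 → 22
  B: 24 + 0.3×(0−24) = 24 − 7.2 = 16.8 → 17
rgb(1, 22, 17) = #011611.

#011611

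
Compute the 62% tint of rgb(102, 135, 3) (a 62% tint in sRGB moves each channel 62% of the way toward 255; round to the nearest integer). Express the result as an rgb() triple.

rgb(197, 209, 159)

Per channel, c → c + 0.62(255 − c):
  R: 102 + 0.62×(255−102) = 102 + 94.86 = 196.86 → 197
  G: 135 + 0.62×(255−135) = 135 + 74.4 = 209.4 → 209
  B: 3 + 0.62×(255−3) = 3 + 156.24 = 159.24 → 159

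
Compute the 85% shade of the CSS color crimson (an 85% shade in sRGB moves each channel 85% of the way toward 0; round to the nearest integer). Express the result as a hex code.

#210309

CSS crimson is rgb(220, 20, 60).
Lerp each channel 85% toward 0:
  R: 220 + 0.85×(0−220) = 220 − 187 = 33 → 33
  G: 20 + 0.85×(0−20) = 20 − 17 = 3 → 3
  B: 60 − 51 = 9 → 9
rgb(33, 3, 9) = #210309.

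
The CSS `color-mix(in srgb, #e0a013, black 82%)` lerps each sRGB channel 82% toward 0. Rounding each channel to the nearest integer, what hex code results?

#281d03

#e0a013 is rgb(224, 160, 19).
Lerp each channel 82% toward 0:
  R: 224 + 0.82×(0−224) = 224 − 183.68 = 40.32 → 40
  G: 160 + 0.82×(0−160) = 160 − 131.2 = 28.8 → 29
  B: 19 + 0.82×(0−19) = 19 − 15.58 = 3.42 → 3
rgb(40, 29, 3) = #281d03.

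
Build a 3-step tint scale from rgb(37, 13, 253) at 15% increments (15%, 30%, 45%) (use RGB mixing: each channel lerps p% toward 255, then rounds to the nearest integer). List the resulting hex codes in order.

#4631fd, #6656fe, #877afe

15%: (37 + 32.7 = 69.7→70, 13 + 36.3 = 49.3→49, 253→253) → #4631fd
30%: (37 + 65.4 = 102.4→102, 13 + 72.6 = 85.6→86, 253 + 0.6 = 253.6→254) → #6656fe
45%: (37 + 98.1 = 135.1→135, 13 + 108.9 = 121.9→122, 253 + 0.9 = 253.9→254) → #877afe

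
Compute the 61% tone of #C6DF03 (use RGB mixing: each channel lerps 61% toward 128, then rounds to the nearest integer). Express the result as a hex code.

#9BA54F

#C6DF03 is rgb(198, 223, 3).
Per channel, c → c + 0.61(128 − c):
  R: 198 − 42.7 = 155.3 → 155
  G: 223 + 0.61×(128−223) = 223 − 57.95 = 165.05 → 165
  B: 3 + 76.25 = 79.25 → 79
rgb(155, 165, 79) = #9BA54F.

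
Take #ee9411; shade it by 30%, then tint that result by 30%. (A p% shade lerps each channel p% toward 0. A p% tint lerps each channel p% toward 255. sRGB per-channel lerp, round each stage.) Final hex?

#c19555

#ee9411 is rgb(238, 148, 17).
Per channel, c → c + 0.3(0 − c):
  R: 238 + 0.3×(0−238) = 238 − 71.4 = 166.6 → 167
  G: 148 + 0.3×(0−148) = 148 − 44.4 = 103.6 → 104
  B: 17 + 0.3×(0−17) = 17 − 5.1 = 11.9 → 12
After the shade: rgb(167, 104, 12) = #a7680c.
Per channel, c → c + 0.3(255 − c):
  R: 167 + 0.3×(255−167) = 167 + 26.4 = 193.4 → 193
  G: 104 + 0.3×(255−104) = 104 + 45.3 = 149.3 → 149
  B: 12 + 0.3×(255−12) = 12 + 72.9 = 84.9 → 85
rgb(193, 149, 85) = #c19555.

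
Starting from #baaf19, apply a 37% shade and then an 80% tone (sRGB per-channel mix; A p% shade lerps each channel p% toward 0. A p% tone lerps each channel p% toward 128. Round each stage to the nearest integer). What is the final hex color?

#7e7c6a

#baaf19 is rgb(186, 175, 25).
A 37% shade moves each channel 37% toward 0:
  R: 186 + 0.37×(0−186) = 186 − 68.82 = 117.18 → 117
  G: 175 + 0.37×(0−175) = 175 − 64.75 = 110.25 → 110
  B: 25 + 0.37×(0−25) = 25 − 9.25 = 15.75 → 16
After the shade: rgb(117, 110, 16) = #756e10.
Lerp each channel 80% toward 128:
  R: 117 + 0.8×(128−117) = 117 + 8.8 = 125.8 → 126
  G: 110 + 0.8×(128−110) = 110 + 14.4 = 124.4 → 124
  B: 16 + 0.8×(128−16) = 16 + 89.6 = 105.6 → 106
rgb(126, 124, 106) = #7e7c6a.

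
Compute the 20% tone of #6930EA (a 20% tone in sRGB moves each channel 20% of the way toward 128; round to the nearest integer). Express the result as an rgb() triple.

#6930EA is rgb(105, 48, 234).
Lerp each channel 20% toward 128:
  R: 105 + 4.6 = 109.6 → 110
  G: 48 + 0.2×(128−48) = 48 + 16 = 64 → 64
  B: 234 − 21.2 = 212.8 → 213

rgb(110, 64, 213)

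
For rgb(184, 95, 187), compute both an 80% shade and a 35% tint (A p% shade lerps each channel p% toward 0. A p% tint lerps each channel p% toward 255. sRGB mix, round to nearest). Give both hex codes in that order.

#251325, #d197d3

80% shade:
  R: 184 + 0.8×(0−184) = 184 − 147.2 = 36.8 → 37
  G: 95 − 76 = 19 → 19
  B: 187 − 149.6 = 37.4 → 37
  → #251325
35% tint:
  R: 184 + 0.35×(255−184) = 184 + 24.85 = 208.85 → 209
  G: 95 + 0.35×(255−95) = 95 + 56 = 151 → 151
  B: 187 + 23.8 = 210.8 → 211
  → #d197d3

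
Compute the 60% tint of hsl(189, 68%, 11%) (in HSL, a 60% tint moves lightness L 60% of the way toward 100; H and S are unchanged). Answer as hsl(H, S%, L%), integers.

hsl(189, 68%, 64%)

L moves 60% from 11 toward 100: 11 + 53.4 = 64.4 → 64.
H and S are unchanged.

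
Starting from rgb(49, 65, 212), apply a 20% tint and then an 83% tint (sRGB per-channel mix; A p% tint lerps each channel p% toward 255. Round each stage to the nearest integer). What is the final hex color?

A 20% tint moves each channel 20% toward 255:
  R: 49 + 41.2 = 90.2 → 90
  G: 65 + 38 = 103 → 103
  B: 212 + 0.2×(255−212) = 212 + 8.6 = 220.6 → 221
After the tint: rgb(90, 103, 221) = #5A67DD.
An 83% tint moves each channel 83% toward 255:
  R: 90 + 0.83×(255−90) = 90 + 136.95 = 226.95 → 227
  G: 103 + 126.16 = 229.16 → 229
  B: 221 + 28.22 = 249.22 → 249
rgb(227, 229, 249) = #E3E5F9.

#E3E5F9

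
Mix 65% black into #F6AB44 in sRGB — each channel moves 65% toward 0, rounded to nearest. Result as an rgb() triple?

#F6AB44 is rgb(246, 171, 68).
Lerp each channel 65% toward 0:
  R: 246 − 159.9 = 86.1 → 86
  G: 171 − 111.15 = 59.85 → 60
  B: 68 + 0.65×(0−68) = 68 − 44.2 = 23.8 → 24

rgb(86, 60, 24)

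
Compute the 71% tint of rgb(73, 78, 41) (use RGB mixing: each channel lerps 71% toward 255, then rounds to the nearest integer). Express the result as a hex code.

#CACCC1

Per channel, c → c + 0.71(255 − c):
  R: 73 + 129.22 = 202.22 → 202
  G: 78 + 125.67 = 203.67 → 204
  B: 41 + 0.71×(255−41) = 41 + 151.94 = 192.94 → 193
rgb(202, 204, 193) = #CACCC1.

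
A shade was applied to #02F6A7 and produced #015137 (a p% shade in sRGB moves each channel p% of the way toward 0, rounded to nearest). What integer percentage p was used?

67%

#02F6A7 is rgb(2, 246, 167); #015137 is rgb(1, 81, 55).
On the G channel (widest range): 81 ≈ 246 + (p/100)(0 − 246), so p ≈ 100×(81 − 246)/(0 − 246) = -16500/-246 = 67.07.
p = 67 reproduces all three channels after rounding.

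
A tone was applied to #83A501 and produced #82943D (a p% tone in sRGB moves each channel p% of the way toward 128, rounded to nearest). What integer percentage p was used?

47%

#83A501 is rgb(131, 165, 1); #82943D is rgb(130, 148, 61).
On the B channel (widest range): 61 ≈ 1 + (p/100)(128 − 1), so p ≈ 100×(61 − 1)/(128 − 1) = 6000/127 = 47.24.
p = 47 reproduces all three channels after rounding.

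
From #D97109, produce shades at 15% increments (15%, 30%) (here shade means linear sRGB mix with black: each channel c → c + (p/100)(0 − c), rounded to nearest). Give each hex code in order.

#B86008, #984F06

#D97109 is rgb(217, 113, 9).
15%: (217 − 32.55 = 184.45→184, 113 − 16.95 = 96.05→96, 9 − 1.35 = 7.65→8) → #B86008
30%: (217 − 65.1 = 151.9→152, 113 − 33.9 = 79.1→79, 9 − 2.7 = 6.3→6) → #984F06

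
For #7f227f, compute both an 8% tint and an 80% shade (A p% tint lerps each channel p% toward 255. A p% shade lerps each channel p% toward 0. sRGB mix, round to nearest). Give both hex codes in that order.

#7f227f is rgb(127, 34, 127).
8% tint:
  R: 127 + 10.24 = 137.24 → 137
  G: 34 + 0.08×(255−34) = 34 + 17.68 = 51.68 → 52
  B: 127 + 0.08×(255−127) = 127 + 10.24 = 137.24 → 137
  → #893489
80% shade:
  R: 127 + 0.8×(0−127) = 127 − 101.6 = 25.4 → 25
  G: 34 − 27.2 = 6.8 → 7
  B: 127 − 101.6 = 25.4 → 25
  → #190719

#893489, #190719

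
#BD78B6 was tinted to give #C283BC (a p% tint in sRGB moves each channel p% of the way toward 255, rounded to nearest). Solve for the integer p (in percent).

8%

#BD78B6 is rgb(189, 120, 182); #C283BC is rgb(194, 131, 188).
On the G channel (widest range): 131 ≈ 120 + (p/100)(255 − 120), so p ≈ 100×(131 − 120)/(255 − 120) = 1100/135 = 8.15.
p = 8 reproduces all three channels after rounding.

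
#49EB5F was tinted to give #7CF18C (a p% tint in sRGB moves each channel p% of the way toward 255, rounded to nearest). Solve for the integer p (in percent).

#49EB5F is rgb(73, 235, 95); #7CF18C is rgb(124, 241, 140).
On the R channel (widest range): 124 ≈ 73 + (p/100)(255 − 73), so p ≈ 100×(124 − 73)/(255 − 73) = 5100/182 = 28.02.
p = 28 reproduces all three channels after rounding.

28%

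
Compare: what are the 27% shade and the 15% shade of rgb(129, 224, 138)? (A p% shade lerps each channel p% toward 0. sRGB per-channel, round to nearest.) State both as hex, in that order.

#5EA465, #6EBE75

27% shade:
  R: 129 − 34.83 = 94.17 → 94
  G: 224 + 0.27×(0−224) = 224 − 60.48 = 163.52 → 164
  B: 138 + 0.27×(0−138) = 138 − 37.26 = 100.74 → 101
  → #5EA465
15% shade:
  R: 129 + 0.15×(0−129) = 129 − 19.35 = 109.65 → 110
  G: 224 + 0.15×(0−224) = 224 − 33.6 = 190.4 → 190
  B: 138 + 0.15×(0−138) = 138 − 20.7 = 117.3 → 117
  → #6EBE75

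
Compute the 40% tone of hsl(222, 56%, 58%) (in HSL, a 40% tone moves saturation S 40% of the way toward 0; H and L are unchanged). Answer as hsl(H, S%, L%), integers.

hsl(222, 34%, 58%)

S moves 40% from 56 toward 0: 56 − 22.4 = 33.6 → 34.
H and L are unchanged.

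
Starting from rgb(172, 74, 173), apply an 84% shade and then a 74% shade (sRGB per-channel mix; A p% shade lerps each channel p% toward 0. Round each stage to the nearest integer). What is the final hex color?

#070307

An 84% shade moves each channel 84% toward 0:
  R: 172 + 0.84×(0−172) = 172 − 144.48 = 27.52 → 28
  G: 74 + 0.84×(0−74) = 74 − 62.16 = 11.84 → 12
  B: 173 + 0.84×(0−173) = 173 − 145.32 = 27.68 → 28
After the shade: rgb(28, 12, 28) = #1c0c1c.
Per channel, c → c + 0.74(0 − c):
  R: 28 − 20.72 = 7.28 → 7
  G: 12 − 8.88 = 3.12 → 3
  B: 28 − 20.72 = 7.28 → 7
rgb(7, 3, 7) = #070307.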